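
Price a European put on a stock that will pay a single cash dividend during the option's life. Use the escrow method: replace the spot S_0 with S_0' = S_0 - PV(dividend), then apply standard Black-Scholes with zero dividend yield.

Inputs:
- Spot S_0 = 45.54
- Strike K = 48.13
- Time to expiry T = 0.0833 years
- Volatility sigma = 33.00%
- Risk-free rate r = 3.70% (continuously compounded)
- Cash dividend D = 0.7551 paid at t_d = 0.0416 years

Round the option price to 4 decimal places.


Answer: Price = 3.8013

Derivation:
PV(D) = D * exp(-r * t_d) = 0.7551 * 0.99846198 = 0.75393864
S_0' = S_0 - PV(D) = 45.5400 - 0.75393864 = 44.78606136
d1 = (ln(S_0'/K) + (r + sigma^2/2)*T) / (sigma*sqrt(T)) = -0.67606478
d2 = d1 - sigma*sqrt(T) = -0.77130852
exp(-rT) = 0.99692264
N(-d1) = 0.75050024; N(-d2) = 0.77973796
P = K * exp(-rT) * N(-d2) - S_0' * N(-d1) = 48.1300 * 0.99692264 * 0.77973796 - 44.78606136 * 0.75050024 = 3.8013


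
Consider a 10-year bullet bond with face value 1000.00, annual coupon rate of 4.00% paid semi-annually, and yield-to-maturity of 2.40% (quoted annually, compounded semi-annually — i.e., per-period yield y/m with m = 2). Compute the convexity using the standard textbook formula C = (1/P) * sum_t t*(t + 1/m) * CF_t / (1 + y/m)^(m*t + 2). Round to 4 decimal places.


Answer: Convexity = 81.7476

Derivation:
Coupon per period c = face * coupon_rate / m = 20.000000
Periods per year m = 2; per-period yield y/m = 0.012000
Number of cashflows N = 20
Cashflows (t years, CF_t, discount factor 1/(1+y/m)^(m*t), PV):
  t = 0.5000: CF_t = 20.000000, DF = 0.988142, PV = 19.762846
  t = 1.0000: CF_t = 20.000000, DF = 0.976425, PV = 19.528504
  t = 1.5000: CF_t = 20.000000, DF = 0.964847, PV = 19.296941
  t = 2.0000: CF_t = 20.000000, DF = 0.953406, PV = 19.068123
  t = 2.5000: CF_t = 20.000000, DF = 0.942101, PV = 18.842019
  t = 3.0000: CF_t = 20.000000, DF = 0.930930, PV = 18.618596
  t = 3.5000: CF_t = 20.000000, DF = 0.919891, PV = 18.397822
  t = 4.0000: CF_t = 20.000000, DF = 0.908983, PV = 18.179666
  t = 4.5000: CF_t = 20.000000, DF = 0.898205, PV = 17.964097
  t = 5.0000: CF_t = 20.000000, DF = 0.887554, PV = 17.751084
  t = 5.5000: CF_t = 20.000000, DF = 0.877030, PV = 17.540596
  t = 6.0000: CF_t = 20.000000, DF = 0.866630, PV = 17.332605
  t = 6.5000: CF_t = 20.000000, DF = 0.856354, PV = 17.127080
  t = 7.0000: CF_t = 20.000000, DF = 0.846200, PV = 16.923992
  t = 7.5000: CF_t = 20.000000, DF = 0.836166, PV = 16.723313
  t = 8.0000: CF_t = 20.000000, DF = 0.826251, PV = 16.525012
  t = 8.5000: CF_t = 20.000000, DF = 0.816453, PV = 16.329064
  t = 9.0000: CF_t = 20.000000, DF = 0.806772, PV = 16.135438
  t = 9.5000: CF_t = 20.000000, DF = 0.797205, PV = 15.944109
  t = 10.0000: CF_t = 1020.000000, DF = 0.787752, PV = 803.507476
Price P = sum_t PV_t = 1141.498382
Convexity numerator sum_t t*(t + 1/m) * CF_t / (1+y/m)^(m*t + 2):
  t = 0.5000: term = 9.648470
  t = 1.0000: term = 28.602185
  t = 1.5000: term = 56.526056
  t = 2.0000: term = 93.092978
  t = 2.5000: term = 137.983664
  t = 3.0000: term = 190.886491
  t = 3.5000: term = 251.497353
  t = 4.0000: term = 319.519506
  t = 4.5000: term = 394.663421
  t = 5.0000: term = 476.646644
  t = 5.5000: term = 565.193649
  t = 6.0000: term = 660.035702
  t = 6.5000: term = 760.910724
  t = 7.0000: term = 867.563154
  t = 7.5000: term = 979.743822
  t = 8.0000: term = 1097.209814
  t = 8.5000: term = 1219.724348
  t = 9.0000: term = 1347.056650
  t = 9.5000: term = 1478.981830
  t = 10.0000: term = 82379.318672
Convexity = (1/P) * sum = 93314.805132 / 1141.498382 = 81.747646


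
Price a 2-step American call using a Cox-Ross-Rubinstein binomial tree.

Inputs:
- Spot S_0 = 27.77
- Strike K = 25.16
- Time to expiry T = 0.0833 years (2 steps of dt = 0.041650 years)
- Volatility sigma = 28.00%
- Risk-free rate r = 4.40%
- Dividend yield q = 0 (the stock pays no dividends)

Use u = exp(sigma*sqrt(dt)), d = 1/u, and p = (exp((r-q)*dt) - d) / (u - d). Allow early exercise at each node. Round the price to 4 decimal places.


dt = T/N = 0.041650
u = exp(sigma*sqrt(dt)) = 1.058808; d = 1/u = 0.944459
p = (exp((r-q)*dt) - d) / (u - d) = 0.501759
Discount per step: exp(-r*dt) = 0.998169
Stock lattice S(k, i) with i counting down-moves:
  k=0: S(0,0) = 27.7700
  k=1: S(1,0) = 29.4031; S(1,1) = 26.2276
  k=2: S(2,0) = 31.1322; S(2,1) = 27.7700; S(2,2) = 24.7709
Terminal payoffs V(N, i) = max(S_T - K, 0):
  V(2,0) = 5.972209; V(2,1) = 2.610000; V(2,2) = 0.000000
Backward induction: V(k, i) = exp(-r*dt) * [p * V(k+1, i) + (1-p) * V(k+1, i+1)]; then take max(V_cont, immediate exercise) for American.
  V(1,0) = exp(-r*dt) * [p*5.972209 + (1-p)*2.610000] = 4.289152; exercise = 4.243086; V(1,0) = max -> 4.289152
  V(1,1) = exp(-r*dt) * [p*2.610000 + (1-p)*0.000000] = 1.307194; exercise = 1.067618; V(1,1) = max -> 1.307194
  V(0,0) = exp(-r*dt) * [p*4.289152 + (1-p)*1.307194] = 2.798286; exercise = 2.610000; V(0,0) = max -> 2.798286

Answer: Price = V(0,0) = 2.7983


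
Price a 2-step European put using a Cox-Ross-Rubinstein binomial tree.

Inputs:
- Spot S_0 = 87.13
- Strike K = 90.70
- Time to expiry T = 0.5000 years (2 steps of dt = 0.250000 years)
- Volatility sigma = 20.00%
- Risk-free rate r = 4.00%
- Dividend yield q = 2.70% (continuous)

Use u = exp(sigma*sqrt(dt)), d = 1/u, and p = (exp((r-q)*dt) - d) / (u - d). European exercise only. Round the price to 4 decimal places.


dt = T/N = 0.250000
u = exp(sigma*sqrt(dt)) = 1.105171; d = 1/u = 0.904837
p = (exp((r-q)*dt) - d) / (u - d) = 0.491270
Discount per step: exp(-r*dt) = 0.990050
Stock lattice S(k, i) with i counting down-moves:
  k=0: S(0,0) = 87.1300
  k=1: S(1,0) = 96.2935; S(1,1) = 78.8385
  k=2: S(2,0) = 106.4208; S(2,1) = 87.1300; S(2,2) = 71.3360
Terminal payoffs V(N, i) = max(K - S_T, 0):
  V(2,0) = 0.000000; V(2,1) = 3.570000; V(2,2) = 19.363989
Backward induction: V(k, i) = exp(-r*dt) * [p * V(k+1, i) + (1-p) * V(k+1, i+1)].
  V(1,0) = exp(-r*dt) * [p*0.000000 + (1-p)*3.570000] = 1.798094
  V(1,1) = exp(-r*dt) * [p*3.570000 + (1-p)*19.363989] = 11.489403
  V(0,0) = exp(-r*dt) * [p*1.798094 + (1-p)*11.489403] = 6.661404

Answer: Price = V(0,0) = 6.6614


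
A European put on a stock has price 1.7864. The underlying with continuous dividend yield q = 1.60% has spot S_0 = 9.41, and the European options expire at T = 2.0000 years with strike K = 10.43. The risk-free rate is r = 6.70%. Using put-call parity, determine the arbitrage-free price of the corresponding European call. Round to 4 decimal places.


Answer: Call price = 1.7781

Derivation:
Put-call parity: C - P = S_0 * exp(-qT) - K * exp(-rT).
S_0 * exp(-qT) = 9.4100 * 0.96850658 = 9.11364694
K * exp(-rT) = 10.4300 * 0.87459006 = 9.12197437
C = P + S*exp(-qT) - K*exp(-rT)
C = 1.7864 + 9.11364694 - 9.12197437 = 1.7781


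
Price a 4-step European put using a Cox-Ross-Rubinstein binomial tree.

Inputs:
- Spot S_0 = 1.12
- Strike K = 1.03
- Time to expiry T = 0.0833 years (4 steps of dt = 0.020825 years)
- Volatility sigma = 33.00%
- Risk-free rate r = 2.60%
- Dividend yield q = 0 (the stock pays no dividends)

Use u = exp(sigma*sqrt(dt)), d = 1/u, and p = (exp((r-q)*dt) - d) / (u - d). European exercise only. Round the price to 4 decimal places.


Answer: Price = V(0,0) = 0.0098

Derivation:
dt = T/N = 0.020825
u = exp(sigma*sqrt(dt)) = 1.048774; d = 1/u = 0.953494
p = (exp((r-q)*dt) - d) / (u - d) = 0.493781
Discount per step: exp(-r*dt) = 0.999459
Stock lattice S(k, i) with i counting down-moves:
  k=0: S(0,0) = 1.1200
  k=1: S(1,0) = 1.1746; S(1,1) = 1.0679
  k=2: S(2,0) = 1.2319; S(2,1) = 1.1200; S(2,2) = 1.0182
  k=3: S(3,0) = 1.2920; S(3,1) = 1.1746; S(3,2) = 1.0679; S(3,3) = 0.9709
  k=4: S(4,0) = 1.3550; S(4,1) = 1.2319; S(4,2) = 1.1200; S(4,3) = 1.0182; S(4,4) = 0.9257
Terminal payoffs V(N, i) = max(K - S_T, 0):
  V(4,0) = 0.000000; V(4,1) = 0.000000; V(4,2) = 0.000000; V(4,3) = 0.011751; V(4,4) = 0.104257
Backward induction: V(k, i) = exp(-r*dt) * [p * V(k+1, i) + (1-p) * V(k+1, i+1)].
  V(3,0) = exp(-r*dt) * [p*0.000000 + (1-p)*0.000000] = 0.000000
  V(3,1) = exp(-r*dt) * [p*0.000000 + (1-p)*0.000000] = 0.000000
  V(3,2) = exp(-r*dt) * [p*0.000000 + (1-p)*0.011751] = 0.005945
  V(3,3) = exp(-r*dt) * [p*0.011751 + (1-p)*0.104257] = 0.058547
  V(2,0) = exp(-r*dt) * [p*0.000000 + (1-p)*0.000000] = 0.000000
  V(2,1) = exp(-r*dt) * [p*0.000000 + (1-p)*0.005945] = 0.003008
  V(2,2) = exp(-r*dt) * [p*0.005945 + (1-p)*0.058547] = 0.032556
  V(1,0) = exp(-r*dt) * [p*0.000000 + (1-p)*0.003008] = 0.001522
  V(1,1) = exp(-r*dt) * [p*0.003008 + (1-p)*0.032556] = 0.017956
  V(0,0) = exp(-r*dt) * [p*0.001522 + (1-p)*0.017956] = 0.009836


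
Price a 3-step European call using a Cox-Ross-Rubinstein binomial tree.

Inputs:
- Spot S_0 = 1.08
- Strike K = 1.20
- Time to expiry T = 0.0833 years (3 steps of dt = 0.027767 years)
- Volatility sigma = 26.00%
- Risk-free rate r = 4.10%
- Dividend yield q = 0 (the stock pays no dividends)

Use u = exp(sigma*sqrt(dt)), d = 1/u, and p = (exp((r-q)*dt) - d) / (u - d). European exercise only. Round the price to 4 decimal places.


dt = T/N = 0.027767
u = exp(sigma*sqrt(dt)) = 1.044277; d = 1/u = 0.957600
p = (exp((r-q)*dt) - d) / (u - d) = 0.502312
Discount per step: exp(-r*dt) = 0.998862
Stock lattice S(k, i) with i counting down-moves:
  k=0: S(0,0) = 1.0800
  k=1: S(1,0) = 1.1278; S(1,1) = 1.0342
  k=2: S(2,0) = 1.1778; S(2,1) = 1.0800; S(2,2) = 0.9904
  k=3: S(3,0) = 1.2299; S(3,1) = 1.1278; S(3,2) = 1.0342; S(3,3) = 0.9484
Terminal payoffs V(N, i) = max(S_T - K, 0):
  V(3,0) = 0.029903; V(3,1) = 0.000000; V(3,2) = 0.000000; V(3,3) = 0.000000
Backward induction: V(k, i) = exp(-r*dt) * [p * V(k+1, i) + (1-p) * V(k+1, i+1)].
  V(2,0) = exp(-r*dt) * [p*0.029903 + (1-p)*0.000000] = 0.015003
  V(2,1) = exp(-r*dt) * [p*0.000000 + (1-p)*0.000000] = 0.000000
  V(2,2) = exp(-r*dt) * [p*0.000000 + (1-p)*0.000000] = 0.000000
  V(1,0) = exp(-r*dt) * [p*0.015003 + (1-p)*0.000000] = 0.007528
  V(1,1) = exp(-r*dt) * [p*0.000000 + (1-p)*0.000000] = 0.000000
  V(0,0) = exp(-r*dt) * [p*0.007528 + (1-p)*0.000000] = 0.003777

Answer: Price = V(0,0) = 0.0038


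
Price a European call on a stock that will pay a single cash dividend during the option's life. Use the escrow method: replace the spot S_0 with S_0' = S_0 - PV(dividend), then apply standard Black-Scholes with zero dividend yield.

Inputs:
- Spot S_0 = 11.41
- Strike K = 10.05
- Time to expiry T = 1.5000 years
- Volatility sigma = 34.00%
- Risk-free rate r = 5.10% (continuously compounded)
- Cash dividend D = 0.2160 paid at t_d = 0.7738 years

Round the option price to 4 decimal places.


Answer: Price = 2.7992

Derivation:
PV(D) = D * exp(-r * t_d) = 0.2160 * 0.96130475 = 0.20764183
S_0' = S_0 - PV(D) = 11.4100 - 0.20764183 = 11.20235817
d1 = (ln(S_0'/K) + (r + sigma^2/2)*T) / (sigma*sqrt(T)) = 0.65260092
d2 = d1 - sigma*sqrt(T) = 0.23618766
exp(-rT) = 0.92635291
N(d1) = 0.74299320; N(d2) = 0.59335647
C = S_0' * N(d1) - K * exp(-rT) * N(d2) = 11.20235817 * 0.74299320 - 10.0500 * 0.92635291 * 0.59335647 = 2.7992


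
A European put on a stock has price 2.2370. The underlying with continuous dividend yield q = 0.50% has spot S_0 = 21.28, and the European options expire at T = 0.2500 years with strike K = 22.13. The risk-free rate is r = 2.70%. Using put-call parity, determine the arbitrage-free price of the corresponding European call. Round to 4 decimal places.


Answer: Call price = 1.5093

Derivation:
Put-call parity: C - P = S_0 * exp(-qT) - K * exp(-rT).
S_0 * exp(-qT) = 21.2800 * 0.99875078 = 21.25341662
K * exp(-rT) = 22.1300 * 0.99327273 = 21.98112552
C = P + S*exp(-qT) - K*exp(-rT)
C = 2.2370 + 21.25341662 - 21.98112552 = 1.5093


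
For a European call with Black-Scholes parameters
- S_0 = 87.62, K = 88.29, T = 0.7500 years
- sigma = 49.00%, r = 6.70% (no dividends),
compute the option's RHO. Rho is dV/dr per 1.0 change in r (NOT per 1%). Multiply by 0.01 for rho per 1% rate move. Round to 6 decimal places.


Answer: Rho = 28.685519

Derivation:
d1 = 0.3126409006; d2 = -0.1117115472
phi(d1) = 0.3799138739; exp(-qT) = 1.0000000000; exp(-rT) = 0.9509916469
N(d2) = 0.4555260616
Rho = K*T*exp(-rT)*N(d2) = 88.2900 * 0.7500 * 0.9509916469 * 0.4555260616 = 28.685519


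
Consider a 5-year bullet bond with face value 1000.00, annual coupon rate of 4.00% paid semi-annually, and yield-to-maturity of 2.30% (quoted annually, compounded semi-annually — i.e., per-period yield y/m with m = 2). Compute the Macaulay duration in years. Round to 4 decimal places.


Answer: Macaulay duration = 4.6003 years

Derivation:
Coupon per period c = face * coupon_rate / m = 20.000000
Periods per year m = 2; per-period yield y/m = 0.011500
Number of cashflows N = 10
Cashflows (t years, CF_t, discount factor 1/(1+y/m)^(m*t), PV):
  t = 0.5000: CF_t = 20.000000, DF = 0.988631, PV = 19.772615
  t = 1.0000: CF_t = 20.000000, DF = 0.977391, PV = 19.547815
  t = 1.5000: CF_t = 20.000000, DF = 0.966279, PV = 19.325571
  t = 2.0000: CF_t = 20.000000, DF = 0.955293, PV = 19.105854
  t = 2.5000: CF_t = 20.000000, DF = 0.944432, PV = 18.888634
  t = 3.0000: CF_t = 20.000000, DF = 0.933694, PV = 18.673885
  t = 3.5000: CF_t = 20.000000, DF = 0.923079, PV = 18.461577
  t = 4.0000: CF_t = 20.000000, DF = 0.912584, PV = 18.251682
  t = 4.5000: CF_t = 20.000000, DF = 0.902209, PV = 18.044174
  t = 5.0000: CF_t = 1020.000000, DF = 0.891951, PV = 909.790297
Price P = sum_t PV_t = 1079.862104
Macaulay numerator sum_t t * PV_t:
  t * PV_t at t = 0.5000: 9.886307
  t * PV_t at t = 1.0000: 19.547815
  t * PV_t at t = 1.5000: 28.988356
  t * PV_t at t = 2.0000: 38.211707
  t * PV_t at t = 2.5000: 47.221586
  t * PV_t at t = 3.0000: 56.021654
  t * PV_t at t = 3.5000: 64.615518
  t * PV_t at t = 4.0000: 73.006729
  t * PV_t at t = 4.5000: 81.198784
  t * PV_t at t = 5.0000: 4548.951485
Macaulay duration D = (sum_t t * PV_t) / P = 4967.649942 / 1079.862104 = 4.600263


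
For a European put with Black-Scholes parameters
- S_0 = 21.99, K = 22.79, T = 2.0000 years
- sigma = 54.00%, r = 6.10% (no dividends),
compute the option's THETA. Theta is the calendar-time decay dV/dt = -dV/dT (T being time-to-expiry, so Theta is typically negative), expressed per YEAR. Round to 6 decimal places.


d1 = 0.4947992289; d2 = -0.2688760948
phi(d1) = 0.3529772500; exp(-qT) = 1.0000000000; exp(-rT) = 0.8851483685
Theta = -S*exp(-qT)*phi(d1)*sigma/(2*sqrt(T)) + r*K*exp(-rT)*N(-d2) - q*S*exp(-qT)*N(-d1)
N(-d1) = 0.3103709244; N(-d2) = 0.6059874833; sqrt(T) = 1.4142135624
Term 1 = -21.9900 * 1.0000000000 * 0.3529772500 * 0.5400 / (2 * 1.4142135624) = -1.4819061860
Term 2 = 0.0610 * 22.7900 * 0.8851483685 * 0.6059874833 = 0.7456823906
Term 3 = 0 (no dividend yield, q = 0)
Theta = -1.4819061860 + (0.7456823906) + (0.0000000000) = -0.736224

Answer: Theta = -0.736224


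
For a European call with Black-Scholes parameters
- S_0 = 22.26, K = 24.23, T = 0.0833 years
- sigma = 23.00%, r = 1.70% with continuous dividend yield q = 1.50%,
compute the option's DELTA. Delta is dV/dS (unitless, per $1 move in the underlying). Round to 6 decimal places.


d1 = -1.2417568508; d2 = -1.3081388514
phi(d1) = 0.1845345498; exp(-qT) = 0.9987512803; exp(-rT) = 0.9985849022
N(d1) = 0.1071631437
Delta = exp(-qT) * N(d1) = 0.9987512803 * 0.1071631437 = 0.107029

Answer: Delta = 0.107029


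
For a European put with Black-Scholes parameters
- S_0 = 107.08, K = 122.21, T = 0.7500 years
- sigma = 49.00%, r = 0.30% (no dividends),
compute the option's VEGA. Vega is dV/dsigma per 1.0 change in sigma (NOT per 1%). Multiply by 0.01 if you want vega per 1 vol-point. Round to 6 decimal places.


Answer: Vega = 36.832526

Derivation:
d1 = -0.0939717869; d2 = -0.5183242347
phi(d1) = 0.3971846943; exp(-qT) = 1.0000000000; exp(-rT) = 0.9977525294
Vega = S * exp(-qT) * phi(d1) * sqrt(T) = 107.0800 * 1.0000000000 * 0.3971846943 * 0.8660254038 = 36.832526


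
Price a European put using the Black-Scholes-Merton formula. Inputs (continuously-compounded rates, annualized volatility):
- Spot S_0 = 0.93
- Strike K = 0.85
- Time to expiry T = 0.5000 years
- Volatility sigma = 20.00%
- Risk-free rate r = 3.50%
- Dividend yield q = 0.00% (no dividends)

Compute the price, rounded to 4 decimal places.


Answer: Price = 0.0161

Derivation:
d1 = (ln(S/K) + (r - q + 0.5*sigma^2) * T) / (sigma * sqrt(T)) = 0.83048445
d2 = d1 - sigma * sqrt(T) = 0.68906309
exp(-rT) = 0.98265224; exp(-qT) = 1.00000000
P = K * exp(-rT) * N(-d2) - S_0 * exp(-qT) * N(-d1)
N(-d1) = 0.20313247; N(-d2) = 0.24539178
P = 0.8500 * 0.98265224 * 0.24539178 - 0.9300 * 1.00000000 * 0.20313247 = 0.0161


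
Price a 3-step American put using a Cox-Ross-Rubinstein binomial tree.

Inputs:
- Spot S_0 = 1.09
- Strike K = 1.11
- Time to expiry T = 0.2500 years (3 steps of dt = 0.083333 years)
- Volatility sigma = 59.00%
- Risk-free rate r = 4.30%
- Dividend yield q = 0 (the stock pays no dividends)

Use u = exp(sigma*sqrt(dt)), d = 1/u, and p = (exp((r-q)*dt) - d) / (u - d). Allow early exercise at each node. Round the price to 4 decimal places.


dt = T/N = 0.083333
u = exp(sigma*sqrt(dt)) = 1.185682; d = 1/u = 0.843396
p = (exp((r-q)*dt) - d) / (u - d) = 0.468011
Discount per step: exp(-r*dt) = 0.996423
Stock lattice S(k, i) with i counting down-moves:
  k=0: S(0,0) = 1.0900
  k=1: S(1,0) = 1.2924; S(1,1) = 0.9193
  k=2: S(2,0) = 1.5324; S(2,1) = 1.0900; S(2,2) = 0.7753
  k=3: S(3,0) = 1.8169; S(3,1) = 1.2924; S(3,2) = 0.9193; S(3,3) = 0.6539
Terminal payoffs V(N, i) = max(K - S_T, 0):
  V(3,0) = 0.000000; V(3,1) = 0.000000; V(3,2) = 0.190698; V(3,3) = 0.456085
Backward induction: V(k, i) = exp(-r*dt) * [p * V(k+1, i) + (1-p) * V(k+1, i+1)]; then take max(V_cont, immediate exercise) for American.
  V(2,0) = exp(-r*dt) * [p*0.000000 + (1-p)*0.000000] = 0.000000; exercise = 0.000000; V(2,0) = max -> 0.000000
  V(2,1) = exp(-r*dt) * [p*0.000000 + (1-p)*0.190698] = 0.101086; exercise = 0.020000; V(2,1) = max -> 0.101086
  V(2,2) = exp(-r*dt) * [p*0.190698 + (1-p)*0.456085] = 0.330694; exercise = 0.334664; V(2,2) = max -> 0.334664
  V(1,0) = exp(-r*dt) * [p*0.000000 + (1-p)*0.101086] = 0.053585; exercise = 0.000000; V(1,0) = max -> 0.053585
  V(1,1) = exp(-r*dt) * [p*0.101086 + (1-p)*0.334664] = 0.224541; exercise = 0.190698; V(1,1) = max -> 0.224541
  V(0,0) = exp(-r*dt) * [p*0.053585 + (1-p)*0.224541] = 0.144015; exercise = 0.020000; V(0,0) = max -> 0.144015

Answer: Price = V(0,0) = 0.1440


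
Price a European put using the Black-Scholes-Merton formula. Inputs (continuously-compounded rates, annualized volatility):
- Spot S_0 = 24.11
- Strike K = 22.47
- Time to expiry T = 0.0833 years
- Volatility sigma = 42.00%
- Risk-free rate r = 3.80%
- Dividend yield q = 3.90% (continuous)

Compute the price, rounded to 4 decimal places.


d1 = (ln(S/K) + (r - q + 0.5*sigma^2) * T) / (sigma * sqrt(T)) = 0.64106427
d2 = d1 - sigma * sqrt(T) = 0.51984497
exp(-rT) = 0.99683960; exp(-qT) = 0.99675657
P = K * exp(-rT) * N(-d2) - S_0 * exp(-qT) * N(-d1)
N(-d1) = 0.26074046; N(-d2) = 0.30158582
P = 22.4700 * 0.99683960 * 0.30158582 - 24.1100 * 0.99675657 * 0.26074046 = 0.4892

Answer: Price = 0.4892


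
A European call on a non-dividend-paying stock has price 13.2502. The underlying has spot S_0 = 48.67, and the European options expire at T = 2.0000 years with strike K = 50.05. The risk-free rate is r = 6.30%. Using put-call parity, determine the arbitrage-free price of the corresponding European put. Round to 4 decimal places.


Put-call parity: C - P = S_0 * exp(-qT) - K * exp(-rT).
S_0 * exp(-qT) = 48.6700 * 1.00000000 = 48.67000000
K * exp(-rT) = 50.0500 * 0.88161485 = 44.12482308
P = C - S*exp(-qT) + K*exp(-rT)
P = 13.2502 - 48.67000000 + 44.12482308 = 8.7050

Answer: Put price = 8.7050


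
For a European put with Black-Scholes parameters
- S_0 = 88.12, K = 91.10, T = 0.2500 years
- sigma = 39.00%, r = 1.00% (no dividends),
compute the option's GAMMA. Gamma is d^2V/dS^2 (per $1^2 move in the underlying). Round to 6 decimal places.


Answer: Gamma = 0.023175

Derivation:
d1 = -0.0602347812; d2 = -0.2552347812
phi(d1) = 0.3982192095; exp(-qT) = 1.0000000000; exp(-rT) = 0.9975031224
Gamma = exp(-qT) * phi(d1) / (S * sigma * sqrt(T)) = 1.0000000000 * 0.3982192095 / (88.1200 * 0.3900 * 0.5000000000) = 0.023175


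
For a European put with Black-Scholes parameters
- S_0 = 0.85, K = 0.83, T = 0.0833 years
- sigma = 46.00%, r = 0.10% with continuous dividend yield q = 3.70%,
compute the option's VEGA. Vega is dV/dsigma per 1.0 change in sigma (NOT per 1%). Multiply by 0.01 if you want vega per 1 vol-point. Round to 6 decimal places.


Answer: Vega = 0.095170

Derivation:
d1 = 0.2231402220; d2 = 0.0903762209
phi(d1) = 0.3891329140; exp(-qT) = 0.9969226448; exp(-rT) = 0.9999167035
Vega = S * exp(-qT) * phi(d1) * sqrt(T) = 0.8500 * 0.9969226448 * 0.3891329140 * 0.2886173938 = 0.095170


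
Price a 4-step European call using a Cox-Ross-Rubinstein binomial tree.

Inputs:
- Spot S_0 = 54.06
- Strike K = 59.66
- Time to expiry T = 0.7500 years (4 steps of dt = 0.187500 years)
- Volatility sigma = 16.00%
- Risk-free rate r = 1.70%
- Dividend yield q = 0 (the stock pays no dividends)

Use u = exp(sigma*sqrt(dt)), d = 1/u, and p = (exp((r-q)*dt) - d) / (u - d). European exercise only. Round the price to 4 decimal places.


dt = T/N = 0.187500
u = exp(sigma*sqrt(dt)) = 1.071738; d = 1/u = 0.933063
p = (exp((r-q)*dt) - d) / (u - d) = 0.505708
Discount per step: exp(-r*dt) = 0.996818
Stock lattice S(k, i) with i counting down-moves:
  k=0: S(0,0) = 54.0600
  k=1: S(1,0) = 57.9382; S(1,1) = 50.4414
  k=2: S(2,0) = 62.0946; S(2,1) = 54.0600; S(2,2) = 47.0650
  k=3: S(3,0) = 66.5491; S(3,1) = 57.9382; S(3,2) = 50.4414; S(3,3) = 43.9147
  k=4: S(4,0) = 71.3233; S(4,1) = 62.0946; S(4,2) = 54.0600; S(4,3) = 47.0650; S(4,4) = 40.9752
Terminal payoffs V(N, i) = max(S_T - K, 0):
  V(4,0) = 11.663272; V(4,1) = 2.434574; V(4,2) = 0.000000; V(4,3) = 0.000000; V(4,4) = 0.000000
Backward induction: V(k, i) = exp(-r*dt) * [p * V(k+1, i) + (1-p) * V(k+1, i+1)].
  V(3,0) = exp(-r*dt) * [p*11.663272 + (1-p)*2.434574] = 7.079005
  V(3,1) = exp(-r*dt) * [p*2.434574 + (1-p)*0.000000] = 1.227266
  V(3,2) = exp(-r*dt) * [p*0.000000 + (1-p)*0.000000] = 0.000000
  V(3,3) = exp(-r*dt) * [p*0.000000 + (1-p)*0.000000] = 0.000000
  V(2,0) = exp(-r*dt) * [p*7.079005 + (1-p)*1.227266] = 4.173217
  V(2,1) = exp(-r*dt) * [p*1.227266 + (1-p)*0.000000] = 0.618664
  V(2,2) = exp(-r*dt) * [p*0.000000 + (1-p)*0.000000] = 0.000000
  V(1,0) = exp(-r*dt) * [p*4.173217 + (1-p)*0.618664] = 2.408542
  V(1,1) = exp(-r*dt) * [p*0.618664 + (1-p)*0.000000] = 0.311868
  V(0,0) = exp(-r*dt) * [p*2.408542 + (1-p)*0.311868] = 1.367807

Answer: Price = V(0,0) = 1.3678


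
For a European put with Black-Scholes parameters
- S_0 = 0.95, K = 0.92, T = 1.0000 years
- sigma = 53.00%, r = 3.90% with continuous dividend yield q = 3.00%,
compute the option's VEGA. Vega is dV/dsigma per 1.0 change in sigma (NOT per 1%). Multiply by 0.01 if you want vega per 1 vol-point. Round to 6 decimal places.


Answer: Vega = 0.346839

Derivation:
d1 = 0.3425251218; d2 = -0.1874748782
phi(d1) = 0.3762128284; exp(-qT) = 0.9704455335; exp(-rT) = 0.9617507091
Vega = S * exp(-qT) * phi(d1) * sqrt(T) = 0.9500 * 0.9704455335 * 0.3762128284 * 1.0000000000 = 0.346839


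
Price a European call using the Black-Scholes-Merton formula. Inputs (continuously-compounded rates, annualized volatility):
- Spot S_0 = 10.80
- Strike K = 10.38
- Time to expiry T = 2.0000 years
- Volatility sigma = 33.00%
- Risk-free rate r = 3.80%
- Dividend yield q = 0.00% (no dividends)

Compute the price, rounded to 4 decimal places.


d1 = (ln(S/K) + (r - q + 0.5*sigma^2) * T) / (sigma * sqrt(T)) = 0.48118671
d2 = d1 - sigma * sqrt(T) = 0.01449624
exp(-rT) = 0.92681621; exp(-qT) = 1.00000000
C = S_0 * exp(-qT) * N(d1) - K * exp(-rT) * N(d2)
N(d1) = 0.68480810; N(d2) = 0.50578296
C = 10.8000 * 1.00000000 * 0.68480810 - 10.3800 * 0.92681621 * 0.50578296 = 2.5301

Answer: Price = 2.5301


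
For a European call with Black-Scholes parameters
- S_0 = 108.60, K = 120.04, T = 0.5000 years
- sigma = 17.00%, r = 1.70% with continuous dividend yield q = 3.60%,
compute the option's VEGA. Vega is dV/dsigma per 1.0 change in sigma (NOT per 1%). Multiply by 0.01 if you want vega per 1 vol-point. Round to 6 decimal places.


d1 = -0.8520937281; d2 = -0.9723018809
phi(d1) = 0.2774899968; exp(-qT) = 0.9821610324; exp(-rT) = 0.9915360229
Vega = S * exp(-qT) * phi(d1) * sqrt(T) = 108.6000 * 0.9821610324 * 0.2774899968 * 0.7071067812 = 20.928826

Answer: Vega = 20.928826


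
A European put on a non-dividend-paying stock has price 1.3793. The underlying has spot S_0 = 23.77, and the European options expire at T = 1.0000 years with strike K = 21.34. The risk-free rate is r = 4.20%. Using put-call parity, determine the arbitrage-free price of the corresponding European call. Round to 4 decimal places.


Put-call parity: C - P = S_0 * exp(-qT) - K * exp(-rT).
S_0 * exp(-qT) = 23.7700 * 1.00000000 = 23.77000000
K * exp(-rT) = 21.3400 * 0.95886978 = 20.46228112
C = P + S*exp(-qT) - K*exp(-rT)
C = 1.3793 + 23.77000000 - 20.46228112 = 4.6870

Answer: Call price = 4.6870


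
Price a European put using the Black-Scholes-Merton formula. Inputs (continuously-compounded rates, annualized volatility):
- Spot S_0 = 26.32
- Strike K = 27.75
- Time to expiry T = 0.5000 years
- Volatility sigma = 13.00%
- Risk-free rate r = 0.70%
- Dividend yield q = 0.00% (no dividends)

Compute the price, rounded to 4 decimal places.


d1 = (ln(S/K) + (r - q + 0.5*sigma^2) * T) / (sigma * sqrt(T)) = -0.49151247
d2 = d1 - sigma * sqrt(T) = -0.58343635
exp(-rT) = 0.99650612; exp(-qT) = 1.00000000
P = K * exp(-rT) * N(-d2) - S_0 * exp(-qT) * N(-d1)
N(-d1) = 0.68846798; N(-d2) = 0.72020020
P = 27.7500 * 0.99650612 * 0.72020020 - 26.3200 * 1.00000000 * 0.68846798 = 1.7953

Answer: Price = 1.7953


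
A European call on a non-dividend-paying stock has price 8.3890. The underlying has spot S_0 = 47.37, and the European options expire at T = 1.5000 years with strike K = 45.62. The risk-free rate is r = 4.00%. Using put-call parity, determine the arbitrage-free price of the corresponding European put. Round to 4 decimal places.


Answer: Put price = 3.9823

Derivation:
Put-call parity: C - P = S_0 * exp(-qT) - K * exp(-rT).
S_0 * exp(-qT) = 47.3700 * 1.00000000 = 47.37000000
K * exp(-rT) = 45.6200 * 0.94176453 = 42.96329802
P = C - S*exp(-qT) + K*exp(-rT)
P = 8.3890 - 47.37000000 + 42.96329802 = 3.9823


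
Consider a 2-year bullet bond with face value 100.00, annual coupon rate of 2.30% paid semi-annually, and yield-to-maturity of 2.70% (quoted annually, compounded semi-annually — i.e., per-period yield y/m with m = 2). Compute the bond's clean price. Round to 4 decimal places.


Answer: Price = 99.2263

Derivation:
Coupon per period c = face * coupon_rate / m = 1.150000
Periods per year m = 2; per-period yield y/m = 0.013500
Number of cashflows N = 4
Cashflows (t years, CF_t, discount factor 1/(1+y/m)^(m*t), PV):
  t = 0.5000: CF_t = 1.150000, DF = 0.986680, PV = 1.134682
  t = 1.0000: CF_t = 1.150000, DF = 0.973537, PV = 1.119568
  t = 1.5000: CF_t = 1.150000, DF = 0.960569, PV = 1.104655
  t = 2.0000: CF_t = 101.150000, DF = 0.947774, PV = 95.867384
Price P = sum_t PV_t = 99.226288


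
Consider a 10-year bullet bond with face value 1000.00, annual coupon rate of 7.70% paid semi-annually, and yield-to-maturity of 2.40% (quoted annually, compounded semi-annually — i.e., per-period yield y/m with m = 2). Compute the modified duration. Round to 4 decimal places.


Answer: Modified duration = 7.6145

Derivation:
Coupon per period c = face * coupon_rate / m = 38.500000
Periods per year m = 2; per-period yield y/m = 0.012000
Number of cashflows N = 20
Cashflows (t years, CF_t, discount factor 1/(1+y/m)^(m*t), PV):
  t = 0.5000: CF_t = 38.500000, DF = 0.988142, PV = 38.043478
  t = 1.0000: CF_t = 38.500000, DF = 0.976425, PV = 37.592370
  t = 1.5000: CF_t = 38.500000, DF = 0.964847, PV = 37.146610
  t = 2.0000: CF_t = 38.500000, DF = 0.953406, PV = 36.706137
  t = 2.5000: CF_t = 38.500000, DF = 0.942101, PV = 36.270886
  t = 3.0000: CF_t = 38.500000, DF = 0.930930, PV = 35.840797
  t = 3.5000: CF_t = 38.500000, DF = 0.919891, PV = 35.415807
  t = 4.0000: CF_t = 38.500000, DF = 0.908983, PV = 34.995857
  t = 4.5000: CF_t = 38.500000, DF = 0.898205, PV = 34.580886
  t = 5.0000: CF_t = 38.500000, DF = 0.887554, PV = 34.170836
  t = 5.5000: CF_t = 38.500000, DF = 0.877030, PV = 33.765648
  t = 6.0000: CF_t = 38.500000, DF = 0.866630, PV = 33.365265
  t = 6.5000: CF_t = 38.500000, DF = 0.856354, PV = 32.969630
  t = 7.0000: CF_t = 38.500000, DF = 0.846200, PV = 32.578685
  t = 7.5000: CF_t = 38.500000, DF = 0.836166, PV = 32.192377
  t = 8.0000: CF_t = 38.500000, DF = 0.826251, PV = 31.810649
  t = 8.5000: CF_t = 38.500000, DF = 0.816453, PV = 31.433448
  t = 9.0000: CF_t = 38.500000, DF = 0.806772, PV = 31.060719
  t = 9.5000: CF_t = 38.500000, DF = 0.797205, PV = 30.692410
  t = 10.0000: CF_t = 1038.500000, DF = 0.787752, PV = 818.080896
Price P = sum_t PV_t = 1468.713390
First compute Macaulay numerator sum_t t * PV_t:
  t * PV_t at t = 0.5000: 19.021739
  t * PV_t at t = 1.0000: 37.592370
  t * PV_t at t = 1.5000: 55.719916
  t * PV_t at t = 2.0000: 73.412274
  t * PV_t at t = 2.5000: 90.677216
  t * PV_t at t = 3.0000: 107.522390
  t * PV_t at t = 3.5000: 123.955324
  t * PV_t at t = 4.0000: 139.983427
  t * PV_t at t = 4.5000: 155.613987
  t * PV_t at t = 5.0000: 170.854180
  t * PV_t at t = 5.5000: 185.711065
  t * PV_t at t = 6.0000: 200.191590
  t * PV_t at t = 6.5000: 214.302592
  t * PV_t at t = 7.0000: 228.050797
  t * PV_t at t = 7.5000: 241.442826
  t * PV_t at t = 8.0000: 254.485192
  t * PV_t at t = 8.5000: 267.184305
  t * PV_t at t = 9.0000: 279.546471
  t * PV_t at t = 9.5000: 291.577896
  t * PV_t at t = 10.0000: 8180.808955
Macaulay duration D = 11317.654512 / 1468.713390 = 7.705829
Modified duration = D / (1 + y/m) = 7.705829 / (1 + 0.012000) = 7.614456


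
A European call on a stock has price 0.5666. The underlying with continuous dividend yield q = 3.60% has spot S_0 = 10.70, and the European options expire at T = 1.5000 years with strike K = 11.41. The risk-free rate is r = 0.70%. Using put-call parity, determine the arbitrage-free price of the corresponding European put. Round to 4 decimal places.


Answer: Put price = 1.7199

Derivation:
Put-call parity: C - P = S_0 * exp(-qT) - K * exp(-rT).
S_0 * exp(-qT) = 10.7000 * 0.94743211 = 10.13752354
K * exp(-rT) = 11.4100 * 0.98955493 = 11.29082178
P = C - S*exp(-qT) + K*exp(-rT)
P = 0.5666 - 10.13752354 + 11.29082178 = 1.7199


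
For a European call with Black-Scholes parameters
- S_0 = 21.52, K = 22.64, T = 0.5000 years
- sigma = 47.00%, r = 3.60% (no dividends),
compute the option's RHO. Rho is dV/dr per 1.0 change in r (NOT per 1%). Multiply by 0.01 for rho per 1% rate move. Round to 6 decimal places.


d1 = 0.0676700647; d2 = -0.2646701225
phi(d1) = 0.3980298995; exp(-qT) = 1.0000000000; exp(-rT) = 0.9821610324
N(d2) = 0.3956317979
Rho = K*T*exp(-rT)*N(d2) = 22.6400 * 0.5000 * 0.9821610324 * 0.3956317979 = 4.398659

Answer: Rho = 4.398659


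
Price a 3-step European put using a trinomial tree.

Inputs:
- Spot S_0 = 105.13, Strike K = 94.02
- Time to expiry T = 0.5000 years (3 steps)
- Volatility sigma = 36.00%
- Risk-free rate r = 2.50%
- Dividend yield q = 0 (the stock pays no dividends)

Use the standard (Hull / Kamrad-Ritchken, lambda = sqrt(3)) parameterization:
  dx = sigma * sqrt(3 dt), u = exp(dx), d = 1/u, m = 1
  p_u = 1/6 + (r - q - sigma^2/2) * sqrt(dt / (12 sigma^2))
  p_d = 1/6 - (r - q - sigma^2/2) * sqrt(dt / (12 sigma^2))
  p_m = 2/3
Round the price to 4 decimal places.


dt = T/N = 0.166667; dx = sigma*sqrt(3*dt) = 0.254558
u = exp(dx) = 1.289892; d = 1/u = 0.775259
p_u = 0.153638, p_m = 0.666667, p_d = 0.179696
Discount per step: exp(-r*dt) = 0.995842
Stock lattice S(k, j) with j the centered position index:
  k=0: S(0,+0) = 105.1300
  k=1: S(1,-1) = 81.5030; S(1,+0) = 105.1300; S(1,+1) = 135.6063
  k=2: S(2,-2) = 63.1859; S(2,-1) = 81.5030; S(2,+0) = 105.1300; S(2,+1) = 135.6063; S(2,+2) = 174.9175
  k=3: S(3,-3) = 48.9854; S(3,-2) = 63.1859; S(3,-1) = 81.5030; S(3,+0) = 105.1300; S(3,+1) = 135.6063; S(3,+2) = 174.9175; S(3,+3) = 225.6247
Terminal payoffs V(N, j) = max(K - S_T, 0):
  V(3,-3) = 45.034597; V(3,-2) = 30.834124; V(3,-1) = 12.517048; V(3,+0) = 0.000000; V(3,+1) = 0.000000; V(3,+2) = 0.000000; V(3,+3) = 0.000000
Backward induction: V(k, j) = exp(-r*dt) * [p_u * V(k+1, j+1) + p_m * V(k+1, j) + p_d * V(k+1, j-1)]
  V(2,-2) = exp(-r*dt) * [p_u*12.517048 + p_m*30.834124 + p_d*45.034597] = 30.444581
  V(2,-1) = exp(-r*dt) * [p_u*0.000000 + p_m*12.517048 + p_d*30.834124] = 13.827725
  V(2,+0) = exp(-r*dt) * [p_u*0.000000 + p_m*0.000000 + p_d*12.517048] = 2.239908
  V(2,+1) = exp(-r*dt) * [p_u*0.000000 + p_m*0.000000 + p_d*0.000000] = 0.000000
  V(2,+2) = exp(-r*dt) * [p_u*0.000000 + p_m*0.000000 + p_d*0.000000] = 0.000000
  V(1,-1) = exp(-r*dt) * [p_u*2.239908 + p_m*13.827725 + p_d*30.444581] = 14.970870
  V(1,+0) = exp(-r*dt) * [p_u*0.000000 + p_m*2.239908 + p_d*13.827725] = 3.961515
  V(1,+1) = exp(-r*dt) * [p_u*0.000000 + p_m*0.000000 + p_d*2.239908] = 0.400828
  V(0,+0) = exp(-r*dt) * [p_u*0.400828 + p_m*3.961515 + p_d*14.970870] = 5.370371

Answer: Price = V(0,0) = 5.3704


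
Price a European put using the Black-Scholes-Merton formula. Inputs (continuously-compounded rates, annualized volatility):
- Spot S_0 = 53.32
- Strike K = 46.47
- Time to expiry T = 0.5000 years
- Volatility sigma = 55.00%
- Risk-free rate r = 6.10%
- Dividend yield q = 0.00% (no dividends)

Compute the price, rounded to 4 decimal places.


d1 = (ln(S/K) + (r - q + 0.5*sigma^2) * T) / (sigma * sqrt(T)) = 0.62644403
d2 = d1 - sigma * sqrt(T) = 0.23753530
exp(-rT) = 0.96996043; exp(-qT) = 1.00000000
P = K * exp(-rT) * N(-d2) - S_0 * exp(-qT) * N(-d1)
N(-d1) = 0.26551187; N(-d2) = 0.40612077
P = 46.4700 * 0.96996043 * 0.40612077 - 53.3200 * 1.00000000 * 0.26551187 = 4.1484

Answer: Price = 4.1484


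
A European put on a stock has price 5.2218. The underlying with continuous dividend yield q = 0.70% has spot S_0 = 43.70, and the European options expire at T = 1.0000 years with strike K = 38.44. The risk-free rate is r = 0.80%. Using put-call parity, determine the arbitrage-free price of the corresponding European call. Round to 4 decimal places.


Answer: Call price = 10.4833

Derivation:
Put-call parity: C - P = S_0 * exp(-qT) - K * exp(-rT).
S_0 * exp(-qT) = 43.7000 * 0.99302444 = 43.39516816
K * exp(-rT) = 38.4400 * 0.99203191 = 38.13370681
C = P + S*exp(-qT) - K*exp(-rT)
C = 5.2218 + 43.39516816 - 38.13370681 = 10.4833


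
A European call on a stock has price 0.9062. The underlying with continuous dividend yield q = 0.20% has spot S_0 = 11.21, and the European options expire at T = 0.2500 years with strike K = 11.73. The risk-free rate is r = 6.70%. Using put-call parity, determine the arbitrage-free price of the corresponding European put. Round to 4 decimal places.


Put-call parity: C - P = S_0 * exp(-qT) - K * exp(-rT).
S_0 * exp(-qT) = 11.2100 * 0.99950012 = 11.20439640
K * exp(-rT) = 11.7300 * 0.98338950 = 11.53515885
P = C - S*exp(-qT) + K*exp(-rT)
P = 0.9062 - 11.20439640 + 11.53515885 = 1.2370

Answer: Put price = 1.2370


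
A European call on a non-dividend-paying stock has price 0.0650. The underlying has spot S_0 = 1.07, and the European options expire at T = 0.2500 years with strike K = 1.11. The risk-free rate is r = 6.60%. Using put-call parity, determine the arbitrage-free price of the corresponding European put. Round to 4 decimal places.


Put-call parity: C - P = S_0 * exp(-qT) - K * exp(-rT).
S_0 * exp(-qT) = 1.0700 * 1.00000000 = 1.07000000
K * exp(-rT) = 1.1100 * 0.98363538 = 1.09183527
P = C - S*exp(-qT) + K*exp(-rT)
P = 0.0650 - 1.07000000 + 1.09183527 = 0.0868

Answer: Put price = 0.0868


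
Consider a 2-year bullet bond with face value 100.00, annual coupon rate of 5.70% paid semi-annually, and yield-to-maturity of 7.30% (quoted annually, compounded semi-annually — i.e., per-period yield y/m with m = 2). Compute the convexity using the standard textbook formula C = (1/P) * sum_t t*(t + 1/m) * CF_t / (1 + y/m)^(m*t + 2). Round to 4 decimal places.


Answer: Convexity = 4.3973

Derivation:
Coupon per period c = face * coupon_rate / m = 2.850000
Periods per year m = 2; per-period yield y/m = 0.036500
Number of cashflows N = 4
Cashflows (t years, CF_t, discount factor 1/(1+y/m)^(m*t), PV):
  t = 0.5000: CF_t = 2.850000, DF = 0.964785, PV = 2.749638
  t = 1.0000: CF_t = 2.850000, DF = 0.930811, PV = 2.652811
  t = 1.5000: CF_t = 2.850000, DF = 0.898033, PV = 2.559393
  t = 2.0000: CF_t = 102.850000, DF = 0.866409, PV = 89.110129
Price P = sum_t PV_t = 97.071970
Convexity numerator sum_t t*(t + 1/m) * CF_t / (1+y/m)^(m*t + 2):
  t = 0.5000: term = 1.279696
  t = 1.0000: term = 3.703897
  t = 1.5000: term = 7.146931
  t = 2.0000: term = 414.723325
Convexity = (1/P) * sum = 426.853849 / 97.071970 = 4.397293


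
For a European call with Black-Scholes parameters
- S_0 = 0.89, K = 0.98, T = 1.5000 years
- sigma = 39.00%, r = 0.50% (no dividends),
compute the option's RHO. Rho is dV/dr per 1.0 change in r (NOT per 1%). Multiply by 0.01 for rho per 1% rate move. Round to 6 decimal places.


d1 = 0.0528501301; d2 = -0.4248003697
phi(d1) = 0.3983855192; exp(-qT) = 1.0000000000; exp(-rT) = 0.9925280548
N(d2) = 0.3354911041
Rho = K*T*exp(-rT)*N(d2) = 0.9800 * 1.5000 * 0.9925280548 * 0.3354911041 = 0.489487

Answer: Rho = 0.489487


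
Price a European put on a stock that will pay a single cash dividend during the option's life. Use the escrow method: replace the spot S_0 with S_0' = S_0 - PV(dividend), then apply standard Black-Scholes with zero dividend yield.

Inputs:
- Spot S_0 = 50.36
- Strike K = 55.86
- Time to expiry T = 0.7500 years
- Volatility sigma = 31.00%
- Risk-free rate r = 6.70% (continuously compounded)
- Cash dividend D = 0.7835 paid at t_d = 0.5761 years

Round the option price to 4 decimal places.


Answer: Price = 7.4193

Derivation:
PV(D) = D * exp(-r * t_d) = 0.7835 * 0.96213674 = 0.75383413
S_0' = S_0 - PV(D) = 50.3600 - 0.75383413 = 49.60616587
d1 = (ln(S_0'/K) + (r + sigma^2/2)*T) / (sigma*sqrt(T)) = -0.12085589
d2 = d1 - sigma*sqrt(T) = -0.38932376
exp(-rT) = 0.95099165
N(-d1) = 0.54809741; N(-d2) = 0.65148167
P = K * exp(-rT) * N(-d2) - S_0' * N(-d1) = 55.8600 * 0.95099165 * 0.65148167 - 49.60616587 * 0.54809741 = 7.4193


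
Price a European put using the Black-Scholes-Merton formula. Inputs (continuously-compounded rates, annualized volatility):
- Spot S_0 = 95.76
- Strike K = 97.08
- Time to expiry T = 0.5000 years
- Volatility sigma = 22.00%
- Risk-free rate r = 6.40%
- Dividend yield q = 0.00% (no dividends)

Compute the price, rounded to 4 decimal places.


d1 = (ln(S/K) + (r - q + 0.5*sigma^2) * T) / (sigma * sqrt(T)) = 0.19548083
d2 = d1 - sigma * sqrt(T) = 0.03991734
exp(-rT) = 0.96850658; exp(-qT) = 1.00000000
P = K * exp(-rT) * N(-d2) - S_0 * exp(-qT) * N(-d1)
N(-d1) = 0.42250827; N(-d2) = 0.48407951
P = 97.0800 * 0.96850658 * 0.48407951 - 95.7600 * 1.00000000 * 0.42250827 = 5.0550

Answer: Price = 5.0550


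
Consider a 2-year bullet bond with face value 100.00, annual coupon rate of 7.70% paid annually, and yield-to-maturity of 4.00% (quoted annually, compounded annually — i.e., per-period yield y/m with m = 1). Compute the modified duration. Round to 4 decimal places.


Answer: Modified duration = 1.8565

Derivation:
Coupon per period c = face * coupon_rate / m = 7.700000
Periods per year m = 1; per-period yield y/m = 0.040000
Number of cashflows N = 2
Cashflows (t years, CF_t, discount factor 1/(1+y/m)^(m*t), PV):
  t = 1.0000: CF_t = 7.700000, DF = 0.961538, PV = 7.403846
  t = 2.0000: CF_t = 107.700000, DF = 0.924556, PV = 99.574704
Price P = sum_t PV_t = 106.978550
First compute Macaulay numerator sum_t t * PV_t:
  t * PV_t at t = 1.0000: 7.403846
  t * PV_t at t = 2.0000: 199.149408
Macaulay duration D = 206.553254 / 106.978550 = 1.930791
Modified duration = D / (1 + y/m) = 1.930791 / (1 + 0.040000) = 1.856530


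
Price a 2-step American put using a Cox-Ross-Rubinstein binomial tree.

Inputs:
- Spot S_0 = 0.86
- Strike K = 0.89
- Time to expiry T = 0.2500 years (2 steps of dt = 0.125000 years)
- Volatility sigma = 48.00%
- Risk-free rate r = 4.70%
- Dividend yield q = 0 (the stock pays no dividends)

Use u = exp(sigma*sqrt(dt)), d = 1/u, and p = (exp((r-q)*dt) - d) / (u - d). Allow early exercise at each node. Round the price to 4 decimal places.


dt = T/N = 0.125000
u = exp(sigma*sqrt(dt)) = 1.184956; d = 1/u = 0.843913
p = (exp((r-q)*dt) - d) / (u - d) = 0.474952
Discount per step: exp(-r*dt) = 0.994142
Stock lattice S(k, i) with i counting down-moves:
  k=0: S(0,0) = 0.8600
  k=1: S(1,0) = 1.0191; S(1,1) = 0.7258
  k=2: S(2,0) = 1.2075; S(2,1) = 0.8600; S(2,2) = 0.6125
Terminal payoffs V(N, i) = max(K - S_T, 0):
  V(2,0) = 0.000000; V(2,1) = 0.030000; V(2,2) = 0.277517
Backward induction: V(k, i) = exp(-r*dt) * [p * V(k+1, i) + (1-p) * V(k+1, i+1)]; then take max(V_cont, immediate exercise) for American.
  V(1,0) = exp(-r*dt) * [p*0.000000 + (1-p)*0.030000] = 0.015659; exercise = 0.000000; V(1,0) = max -> 0.015659
  V(1,1) = exp(-r*dt) * [p*0.030000 + (1-p)*0.277517] = 0.159021; exercise = 0.164235; V(1,1) = max -> 0.164235
  V(0,0) = exp(-r*dt) * [p*0.015659 + (1-p)*0.164235] = 0.093120; exercise = 0.030000; V(0,0) = max -> 0.093120

Answer: Price = V(0,0) = 0.0931
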